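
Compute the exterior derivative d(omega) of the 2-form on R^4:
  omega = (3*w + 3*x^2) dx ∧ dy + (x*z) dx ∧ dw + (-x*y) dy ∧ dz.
d(omega) = (3) dx ∧ dy ∧ dw + (-x) dx ∧ dz ∧ dw + (-y) dx ∧ dy ∧ dz

For a 2-form omega = sum_{i<j} g_{ij} dx_i ∧ dx_j, the exterior derivative is
  d(omega) = sum_{i<j} d(g_{ij}) ∧ dx_i ∧ dx_j = sum_{i<j, k} (∂g_{ij}/∂x_k) dx_k ∧ dx_i ∧ dx_j.
Expand each term, using dx_k ∧ dx_i ∧ dx_j = sgn(permutation) dx_{(a)} ∧ dx_{(b)} ∧ dx_{(c)} with (a < b < c) sorted:
  d(3*w + 3*x^2) includes (∂/∂w)(3*w + 3*x^2) dw = (3) dw, which multiplied by dx ∧ dy gives (3) dx ∧ dy ∧ dw
  d(x*z) includes (∂/∂z)(x*z) dz = (x) dz, which multiplied by dx ∧ dw gives (-x) dx ∧ dz ∧ dw
  d(-x*y) includes (∂/∂x)(-x*y) dx = (-y) dx, which multiplied by dy ∧ dz gives (-y) dx ∧ dy ∧ dz
Collecting like 3-forms: d(omega) = (3) dx ∧ dy ∧ dw + (-x) dx ∧ dz ∧ dw + (-y) dx ∧ dy ∧ dz.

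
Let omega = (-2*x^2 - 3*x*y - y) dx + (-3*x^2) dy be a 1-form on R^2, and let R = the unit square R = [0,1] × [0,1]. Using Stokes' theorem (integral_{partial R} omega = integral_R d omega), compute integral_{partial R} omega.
integral_(partial R) omega = -1/2

Stokes: integral_partial_R omega = integral_R d omega with d omega = (∂Q/∂x - ∂P/∂y) dx ∧ dy.
  ∂Q/∂x = -6*x
  ∂P/∂y = -3*x - 1
  integrand = ∂Q/∂x - ∂P/∂y = 1 - 3*x.
Integrating over R: integral_0^1 integral_0^1 (1 - 3*x) dx dy = -1/2.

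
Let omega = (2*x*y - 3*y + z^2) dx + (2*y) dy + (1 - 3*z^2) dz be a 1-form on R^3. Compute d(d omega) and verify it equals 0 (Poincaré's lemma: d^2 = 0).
d(d omega) = 0

Step 1: d omega = sum_{i<j} (∂f_j/∂x_i - ∂f_i/∂x_j) dx_i ∧ dx_j:
  coeff of dx ∧ dy: 3 - 2*x
  coeff of dx ∧ dz: -2*z
  coeff of dy ∧ dz: 0
Step 2: Apply d again to each 2-form coefficient. The only possible 3-form in R^3 is dx ∧ dy ∧ dz, with coefficient
  ∂(coeff of dy∧dz)/∂x - ∂(coeff of dx∧dz)/∂y + ∂(coeff of dx∧dy)/∂z
  = ∂/∂x (0) - ∂/∂y (-2*z) + ∂/∂z (3 - 2*x).
Each of these terms simplifies to sums of mixed partials that cancel in pairs. The result is 0 (by equality of mixed partials for smooth functions — Schwarz / Clairaut).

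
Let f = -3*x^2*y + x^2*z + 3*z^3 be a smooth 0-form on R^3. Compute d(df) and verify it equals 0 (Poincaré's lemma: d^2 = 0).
d(df) = 0

Step 1: df = sum_i (∂f/∂x_i) dx_i = (2*x*(-3*y + z)) dx + (-3*x^2) dy + (x^2 + 9*z^2) dz.
Step 2: Apply d again. Using the 1-form formula, the coefficient of dx ∧ dy in d(df) is ∂^2 f/∂x ∂y - ∂^2 f/∂y ∂x = (-6*x) - (-6*x) = 0 (equality of mixed partials for smooth f).
Similarly for dx ∧ dz and dy ∧ dz — all coefficients vanish. So d(df) = 0.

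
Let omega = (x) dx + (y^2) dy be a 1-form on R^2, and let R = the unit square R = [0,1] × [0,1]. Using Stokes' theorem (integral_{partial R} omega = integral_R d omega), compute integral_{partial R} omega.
integral_(partial R) omega = 0

Stokes: integral_partial_R omega = integral_R d omega with d omega = (∂Q/∂x - ∂P/∂y) dx ∧ dy.
  ∂Q/∂x = 0
  ∂P/∂y = 0
  integrand = ∂Q/∂x - ∂P/∂y = 0.
Integrating over R: integral_0^1 integral_0^1 (0) dx dy = 0.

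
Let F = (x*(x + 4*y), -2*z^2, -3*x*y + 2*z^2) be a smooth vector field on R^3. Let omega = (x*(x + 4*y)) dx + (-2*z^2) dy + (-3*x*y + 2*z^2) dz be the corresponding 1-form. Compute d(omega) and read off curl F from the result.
d(omega) = (-3*x + 4*z) dy ∧ dz + (3*y) dz ∧ dx + (-4*x) dx ∧ dy; curl F = (-3*x + 4*z, 3*y, -4*x)

d omega = sum_{i<j} (∂f_j/∂x_i - ∂f_i/∂x_j) dx_i ∧ dx_j. Under the identification (dy ∧ dz, dz ∧ dx, dx ∧ dy) ↔ (e_x, e_y, e_z), the coefficients are exactly the components of curl F. Compute:
  ∂R/∂y - ∂Q/∂z = (-3*x) - (-4*z) = -3*x + 4*z
  ∂P/∂z - ∂R/∂x = (0) - (-3*y) = 3*y
  ∂Q/∂x - ∂P/∂y = (0) - (4*x) = -4*x.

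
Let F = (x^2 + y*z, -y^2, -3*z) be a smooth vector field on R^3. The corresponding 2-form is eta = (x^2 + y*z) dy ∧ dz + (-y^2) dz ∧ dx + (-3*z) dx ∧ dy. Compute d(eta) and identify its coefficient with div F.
d(eta) = (2*x - 2*y - 3) dx ∧ dy ∧ dz; div F = 2*x - 2*y - 3

For a 2-form in R^3 of the form above, applying d gives a 3-form with coefficient ∂P/∂x + ∂Q/∂y + ∂R/∂z:
  ∂P/∂x = 2*x
  ∂Q/∂y = -2*y
  ∂R/∂z = -3
Sum = 2*x - 2*y - 3, which is exactly div F.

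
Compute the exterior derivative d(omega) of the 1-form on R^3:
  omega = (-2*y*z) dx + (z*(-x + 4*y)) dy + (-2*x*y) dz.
d(omega) = (z) dx ∧ dy + (-x - 4*y) dy ∧ dz

For a 1-form omega = sum_i f_i dx_i, the exterior derivative is
  d(omega) = sum_{i < j} (∂f_j/∂x_i - ∂f_i/∂x_j) dx_i ∧ dx_j.
  coefficient of dx ∧ dy: ∂f_2/∂x - ∂f_1/∂y = ∂(z*(-x + 4*y))/∂x - ∂(-2*y*z)/∂y = z
  coefficient of dy ∧ dz: ∂f_3/∂y - ∂f_2/∂z = ∂(-2*x*y)/∂y - ∂(z*(-x + 4*y))/∂z = -x - 4*y
Assembling: d(omega) = (z) dx ∧ dy + (-x - 4*y) dy ∧ dz.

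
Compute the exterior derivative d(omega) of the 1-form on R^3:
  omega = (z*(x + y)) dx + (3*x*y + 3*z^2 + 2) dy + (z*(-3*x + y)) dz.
d(omega) = (3*y - z) dx ∧ dy + (-x - y - 3*z) dx ∧ dz + (-5*z) dy ∧ dz

For a 1-form omega = sum_i f_i dx_i, the exterior derivative is
  d(omega) = sum_{i < j} (∂f_j/∂x_i - ∂f_i/∂x_j) dx_i ∧ dx_j.
  coefficient of dx ∧ dy: ∂f_2/∂x - ∂f_1/∂y = ∂(3*x*y + 3*z^2 + 2)/∂x - ∂(z*(x + y))/∂y = 3*y - z
  coefficient of dx ∧ dz: ∂f_3/∂x - ∂f_1/∂z = ∂(z*(-3*x + y))/∂x - ∂(z*(x + y))/∂z = -x - y - 3*z
  coefficient of dy ∧ dz: ∂f_3/∂y - ∂f_2/∂z = ∂(z*(-3*x + y))/∂y - ∂(3*x*y + 3*z^2 + 2)/∂z = -5*z
Assembling: d(omega) = (3*y - z) dx ∧ dy + (-x - y - 3*z) dx ∧ dz + (-5*z) dy ∧ dz.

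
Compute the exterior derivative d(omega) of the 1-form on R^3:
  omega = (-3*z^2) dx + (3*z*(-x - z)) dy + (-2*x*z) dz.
d(omega) = (-3*z) dx ∧ dy + (4*z) dx ∧ dz + (3*x + 6*z) dy ∧ dz

For a 1-form omega = sum_i f_i dx_i, the exterior derivative is
  d(omega) = sum_{i < j} (∂f_j/∂x_i - ∂f_i/∂x_j) dx_i ∧ dx_j.
  coefficient of dx ∧ dy: ∂f_2/∂x - ∂f_1/∂y = ∂(3*z*(-x - z))/∂x - ∂(-3*z^2)/∂y = -3*z
  coefficient of dx ∧ dz: ∂f_3/∂x - ∂f_1/∂z = ∂(-2*x*z)/∂x - ∂(-3*z^2)/∂z = 4*z
  coefficient of dy ∧ dz: ∂f_3/∂y - ∂f_2/∂z = ∂(-2*x*z)/∂y - ∂(3*z*(-x - z))/∂z = 3*x + 6*z
Assembling: d(omega) = (-3*z) dx ∧ dy + (4*z) dx ∧ dz + (3*x + 6*z) dy ∧ dz.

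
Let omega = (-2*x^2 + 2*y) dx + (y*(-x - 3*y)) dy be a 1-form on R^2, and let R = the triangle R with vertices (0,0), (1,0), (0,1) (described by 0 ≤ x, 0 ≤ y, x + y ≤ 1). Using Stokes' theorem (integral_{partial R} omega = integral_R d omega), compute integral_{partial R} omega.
integral_(partial R) omega = -7/6

Stokes: integral_partial_R omega = integral_R d omega with d omega = (∂Q/∂x - ∂P/∂y) dx ∧ dy.
  ∂Q/∂x = -y
  ∂P/∂y = 2
  integrand = ∂Q/∂x - ∂P/∂y = -y - 2.
Integrating over R: integral_0^1 integral_0^{1-x} (-y - 2) dy dx = -7/6.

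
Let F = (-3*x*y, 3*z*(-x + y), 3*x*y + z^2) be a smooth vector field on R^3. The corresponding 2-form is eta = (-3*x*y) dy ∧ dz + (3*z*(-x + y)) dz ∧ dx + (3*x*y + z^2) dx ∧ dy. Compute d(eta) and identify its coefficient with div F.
d(eta) = (-3*y + 5*z) dx ∧ dy ∧ dz; div F = -3*y + 5*z

For a 2-form in R^3 of the form above, applying d gives a 3-form with coefficient ∂P/∂x + ∂Q/∂y + ∂R/∂z:
  ∂P/∂x = -3*y
  ∂Q/∂y = 3*z
  ∂R/∂z = 2*z
Sum = -3*y + 5*z, which is exactly div F.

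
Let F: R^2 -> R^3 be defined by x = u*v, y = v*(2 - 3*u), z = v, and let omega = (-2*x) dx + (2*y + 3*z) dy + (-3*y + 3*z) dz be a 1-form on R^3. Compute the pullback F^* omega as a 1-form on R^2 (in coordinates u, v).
F^* omega = (v^2*(16*u - 21)) du + (v*(16*u^2 - 24*u + 11)) dv

Using F^*(f dg) = (f ∘ F) d(g ∘ F), substitute each coordinate x_i by F_i(u, v) in f_i, and replace dx_i by d F_i = (∂F_i/∂u) du + (∂F_i/∂v) dv.
  For the x component: f_1(F) = -2*u*v; d F_1 = (v) du + (u) dv
  For the y component: f_2(F) = v*(7 - 6*u); d F_2 = (-3*v) du + (2 - 3*u) dv
  For the z component: f_3(F) = 3*v*(3*u - 1); d F_3 = (0) du + (1) dv
Combining and collecting du, dv coefficients:
  coeff of du: v^2*(16*u - 21)
  coeff of dv: v*(16*u^2 - 24*u + 11)
F^* omega = (v^2*(16*u - 21)) du + (v*(16*u^2 - 24*u + 11)) dv.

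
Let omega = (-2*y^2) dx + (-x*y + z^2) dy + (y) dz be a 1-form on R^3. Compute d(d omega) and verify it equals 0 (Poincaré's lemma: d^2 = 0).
d(d omega) = 0

Step 1: d omega = sum_{i<j} (∂f_j/∂x_i - ∂f_i/∂x_j) dx_i ∧ dx_j:
  coeff of dx ∧ dy: 3*y
  coeff of dx ∧ dz: 0
  coeff of dy ∧ dz: 1 - 2*z
Step 2: Apply d again to each 2-form coefficient. The only possible 3-form in R^3 is dx ∧ dy ∧ dz, with coefficient
  ∂(coeff of dy∧dz)/∂x - ∂(coeff of dx∧dz)/∂y + ∂(coeff of dx∧dy)/∂z
  = ∂/∂x (1 - 2*z) - ∂/∂y (0) + ∂/∂z (3*y).
Each of these terms simplifies to sums of mixed partials that cancel in pairs. The result is 0 (by equality of mixed partials for smooth functions — Schwarz / Clairaut).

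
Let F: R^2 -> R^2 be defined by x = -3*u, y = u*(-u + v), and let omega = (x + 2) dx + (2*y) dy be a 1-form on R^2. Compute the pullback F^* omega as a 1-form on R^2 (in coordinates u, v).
F^* omega = (4*u^3 - 6*u^2*v + 2*u*v^2 + 9*u - 6) du + (2*u^2*(-u + v)) dv

Using F^*(f dg) = (f ∘ F) d(g ∘ F), substitute each coordinate x_i by F_i(u, v) in f_i, and replace dx_i by d F_i = (∂F_i/∂u) du + (∂F_i/∂v) dv.
  For the x component: f_1(F) = 2 - 3*u; d F_1 = (-3) du + (0) dv
  For the y component: f_2(F) = 2*u*(-u + v); d F_2 = (-2*u + v) du + (u) dv
Combining and collecting du, dv coefficients:
  coeff of du: 4*u^3 - 6*u^2*v + 2*u*v^2 + 9*u - 6
  coeff of dv: 2*u^2*(-u + v)
F^* omega = (4*u^3 - 6*u^2*v + 2*u*v^2 + 9*u - 6) du + (2*u^2*(-u + v)) dv.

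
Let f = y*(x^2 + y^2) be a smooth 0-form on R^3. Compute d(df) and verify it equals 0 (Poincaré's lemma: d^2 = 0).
d(df) = 0

Step 1: df = sum_i (∂f/∂x_i) dx_i = (2*x*y) dx + (x^2 + 3*y^2) dy + (0) dz.
Step 2: Apply d again. Using the 1-form formula, the coefficient of dx ∧ dy in d(df) is ∂^2 f/∂x ∂y - ∂^2 f/∂y ∂x = (2*x) - (2*x) = 0 (equality of mixed partials for smooth f).
Similarly for dx ∧ dz and dy ∧ dz — all coefficients vanish. So d(df) = 0.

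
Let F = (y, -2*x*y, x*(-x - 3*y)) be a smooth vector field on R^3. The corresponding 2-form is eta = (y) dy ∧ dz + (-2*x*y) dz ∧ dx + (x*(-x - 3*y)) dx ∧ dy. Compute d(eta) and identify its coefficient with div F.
d(eta) = (-2*x) dx ∧ dy ∧ dz; div F = -2*x

For a 2-form in R^3 of the form above, applying d gives a 3-form with coefficient ∂P/∂x + ∂Q/∂y + ∂R/∂z:
  ∂P/∂x = 0
  ∂Q/∂y = -2*x
  ∂R/∂z = 0
Sum = -2*x, which is exactly div F.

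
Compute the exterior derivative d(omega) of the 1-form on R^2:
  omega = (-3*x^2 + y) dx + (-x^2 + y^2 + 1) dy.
d(omega) = (-2*x - 1) dx ∧ dy

For a 1-form omega = sum_i f_i dx_i, the exterior derivative is
  d(omega) = sum_{i < j} (∂f_j/∂x_i - ∂f_i/∂x_j) dx_i ∧ dx_j.
  coefficient of dx ∧ dy: ∂f_2/∂x - ∂f_1/∂y = ∂(-x^2 + y^2 + 1)/∂x - ∂(-3*x^2 + y)/∂y = -2*x - 1
Assembling: d(omega) = (-2*x - 1) dx ∧ dy.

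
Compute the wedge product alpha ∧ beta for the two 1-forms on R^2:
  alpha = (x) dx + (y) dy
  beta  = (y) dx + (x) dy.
alpha ∧ beta = (x^2 - y^2) dx ∧ dy

Distribute the wedge, using dx_i ∧ dx_j = -dx_j ∧ dx_i and dx_i ∧ dx_i = 0. For each pair (i, j) with i < j, the coefficient of dx_i ∧ dx_j in alpha ∧ beta is (alpha_i * beta_j - alpha_j * beta_i). Collecting: alpha ∧ beta = (x^2 - y^2) dx ∧ dy.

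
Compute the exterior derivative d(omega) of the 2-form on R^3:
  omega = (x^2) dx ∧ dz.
d(omega) = 0

For a 2-form omega = sum_{i<j} g_{ij} dx_i ∧ dx_j, the exterior derivative is
  d(omega) = sum_{i<j} d(g_{ij}) ∧ dx_i ∧ dx_j = sum_{i<j, k} (∂g_{ij}/∂x_k) dx_k ∧ dx_i ∧ dx_j.
Expand each term, using dx_k ∧ dx_i ∧ dx_j = sgn(permutation) dx_{(a)} ∧ dx_{(b)} ∧ dx_{(c)} with (a < b < c) sorted:

Collecting like 3-forms: d(omega) = 0.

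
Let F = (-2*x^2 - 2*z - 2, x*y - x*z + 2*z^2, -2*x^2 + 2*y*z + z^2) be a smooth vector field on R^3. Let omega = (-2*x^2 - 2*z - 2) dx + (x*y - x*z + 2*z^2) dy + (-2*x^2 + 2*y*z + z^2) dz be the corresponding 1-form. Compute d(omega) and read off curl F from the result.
d(omega) = (x - 2*z) dy ∧ dz + (4*x - 2) dz ∧ dx + (y - z) dx ∧ dy; curl F = (x - 2*z, 4*x - 2, y - z)

d omega = sum_{i<j} (∂f_j/∂x_i - ∂f_i/∂x_j) dx_i ∧ dx_j. Under the identification (dy ∧ dz, dz ∧ dx, dx ∧ dy) ↔ (e_x, e_y, e_z), the coefficients are exactly the components of curl F. Compute:
  ∂R/∂y - ∂Q/∂z = (2*z) - (-x + 4*z) = x - 2*z
  ∂P/∂z - ∂R/∂x = (-2) - (-4*x) = 4*x - 2
  ∂Q/∂x - ∂P/∂y = (y - z) - (0) = y - z.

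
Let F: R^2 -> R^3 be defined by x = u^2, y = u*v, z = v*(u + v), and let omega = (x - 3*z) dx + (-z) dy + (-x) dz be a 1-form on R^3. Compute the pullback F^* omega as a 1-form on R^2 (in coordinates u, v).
F^* omega = (2*u^3 - 7*u^2*v - 7*u*v^2 - v^3) du + (u*(-u^2 - 3*u*v - v^2)) dv

Using F^*(f dg) = (f ∘ F) d(g ∘ F), substitute each coordinate x_i by F_i(u, v) in f_i, and replace dx_i by d F_i = (∂F_i/∂u) du + (∂F_i/∂v) dv.
  For the x component: f_1(F) = u^2 - 3*u*v - 3*v^2; d F_1 = (2*u) du + (0) dv
  For the y component: f_2(F) = v*(-u - v); d F_2 = (v) du + (u) dv
  For the z component: f_3(F) = -u^2; d F_3 = (v) du + (u + 2*v) dv
Combining and collecting du, dv coefficients:
  coeff of du: 2*u^3 - 7*u^2*v - 7*u*v^2 - v^3
  coeff of dv: u*(-u^2 - 3*u*v - v^2)
F^* omega = (2*u^3 - 7*u^2*v - 7*u*v^2 - v^3) du + (u*(-u^2 - 3*u*v - v^2)) dv.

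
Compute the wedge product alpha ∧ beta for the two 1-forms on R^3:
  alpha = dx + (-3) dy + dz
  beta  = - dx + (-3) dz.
alpha ∧ beta = (-2) dx ∧ dz + (-3) dx ∧ dy + (9) dy ∧ dz

Distribute the wedge, using dx_i ∧ dx_j = -dx_j ∧ dx_i and dx_i ∧ dx_i = 0. For each pair (i, j) with i < j, the coefficient of dx_i ∧ dx_j in alpha ∧ beta is (alpha_i * beta_j - alpha_j * beta_i). Collecting: alpha ∧ beta = (-2) dx ∧ dz + (-3) dx ∧ dy + (9) dy ∧ dz.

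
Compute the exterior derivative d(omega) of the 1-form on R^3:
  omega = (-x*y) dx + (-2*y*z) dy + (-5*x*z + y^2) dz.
d(omega) = (x) dx ∧ dy + (-5*z) dx ∧ dz + (4*y) dy ∧ dz

For a 1-form omega = sum_i f_i dx_i, the exterior derivative is
  d(omega) = sum_{i < j} (∂f_j/∂x_i - ∂f_i/∂x_j) dx_i ∧ dx_j.
  coefficient of dx ∧ dy: ∂f_2/∂x - ∂f_1/∂y = ∂(-2*y*z)/∂x - ∂(-x*y)/∂y = x
  coefficient of dx ∧ dz: ∂f_3/∂x - ∂f_1/∂z = ∂(-5*x*z + y^2)/∂x - ∂(-x*y)/∂z = -5*z
  coefficient of dy ∧ dz: ∂f_3/∂y - ∂f_2/∂z = ∂(-5*x*z + y^2)/∂y - ∂(-2*y*z)/∂z = 4*y
Assembling: d(omega) = (x) dx ∧ dy + (-5*z) dx ∧ dz + (4*y) dy ∧ dz.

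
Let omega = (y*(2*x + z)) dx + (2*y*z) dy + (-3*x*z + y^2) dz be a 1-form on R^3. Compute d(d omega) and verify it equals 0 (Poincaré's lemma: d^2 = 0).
d(d omega) = 0

Step 1: d omega = sum_{i<j} (∂f_j/∂x_i - ∂f_i/∂x_j) dx_i ∧ dx_j:
  coeff of dx ∧ dy: -2*x - z
  coeff of dx ∧ dz: -y - 3*z
  coeff of dy ∧ dz: 0
Step 2: Apply d again to each 2-form coefficient. The only possible 3-form in R^3 is dx ∧ dy ∧ dz, with coefficient
  ∂(coeff of dy∧dz)/∂x - ∂(coeff of dx∧dz)/∂y + ∂(coeff of dx∧dy)/∂z
  = ∂/∂x (0) - ∂/∂y (-y - 3*z) + ∂/∂z (-2*x - z).
Each of these terms simplifies to sums of mixed partials that cancel in pairs. The result is 0 (by equality of mixed partials for smooth functions — Schwarz / Clairaut).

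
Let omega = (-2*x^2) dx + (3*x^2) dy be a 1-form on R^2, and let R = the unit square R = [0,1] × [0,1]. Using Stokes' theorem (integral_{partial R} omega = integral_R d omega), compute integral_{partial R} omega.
integral_(partial R) omega = 3

Stokes: integral_partial_R omega = integral_R d omega with d omega = (∂Q/∂x - ∂P/∂y) dx ∧ dy.
  ∂Q/∂x = 6*x
  ∂P/∂y = 0
  integrand = ∂Q/∂x - ∂P/∂y = 6*x.
Integrating over R: integral_0^1 integral_0^1 (6*x) dx dy = 3.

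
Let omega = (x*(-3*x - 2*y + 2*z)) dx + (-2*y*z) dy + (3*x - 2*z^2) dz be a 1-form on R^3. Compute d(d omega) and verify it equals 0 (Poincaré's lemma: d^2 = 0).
d(d omega) = 0

Step 1: d omega = sum_{i<j} (∂f_j/∂x_i - ∂f_i/∂x_j) dx_i ∧ dx_j:
  coeff of dx ∧ dy: 2*x
  coeff of dx ∧ dz: 3 - 2*x
  coeff of dy ∧ dz: 2*y
Step 2: Apply d again to each 2-form coefficient. The only possible 3-form in R^3 is dx ∧ dy ∧ dz, with coefficient
  ∂(coeff of dy∧dz)/∂x - ∂(coeff of dx∧dz)/∂y + ∂(coeff of dx∧dy)/∂z
  = ∂/∂x (2*y) - ∂/∂y (3 - 2*x) + ∂/∂z (2*x).
Each of these terms simplifies to sums of mixed partials that cancel in pairs. The result is 0 (by equality of mixed partials for smooth functions — Schwarz / Clairaut).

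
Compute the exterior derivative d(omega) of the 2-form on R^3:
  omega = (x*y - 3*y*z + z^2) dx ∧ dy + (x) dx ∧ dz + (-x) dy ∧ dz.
d(omega) = (-3*y + 2*z - 1) dx ∧ dy ∧ dz

For a 2-form omega = sum_{i<j} g_{ij} dx_i ∧ dx_j, the exterior derivative is
  d(omega) = sum_{i<j} d(g_{ij}) ∧ dx_i ∧ dx_j = sum_{i<j, k} (∂g_{ij}/∂x_k) dx_k ∧ dx_i ∧ dx_j.
Expand each term, using dx_k ∧ dx_i ∧ dx_j = sgn(permutation) dx_{(a)} ∧ dx_{(b)} ∧ dx_{(c)} with (a < b < c) sorted:
  d(x*y - 3*y*z + z^2) includes (∂/∂z)(x*y - 3*y*z + z^2) dz = (-3*y + 2*z) dz, which multiplied by dx ∧ dy gives (-3*y + 2*z) dx ∧ dy ∧ dz
  d(-x) includes (∂/∂x)(-x) dx = (-1) dx, which multiplied by dy ∧ dz gives (-1) dx ∧ dy ∧ dz
Collecting like 3-forms: d(omega) = (-3*y + 2*z - 1) dx ∧ dy ∧ dz.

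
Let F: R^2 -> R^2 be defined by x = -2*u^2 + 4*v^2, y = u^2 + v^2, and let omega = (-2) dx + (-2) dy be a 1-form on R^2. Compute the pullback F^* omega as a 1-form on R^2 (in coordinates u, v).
F^* omega = (4*u) du + (-20*v) dv

Using F^*(f dg) = (f ∘ F) d(g ∘ F), substitute each coordinate x_i by F_i(u, v) in f_i, and replace dx_i by d F_i = (∂F_i/∂u) du + (∂F_i/∂v) dv.
  For the x component: f_1(F) = -2; d F_1 = (-4*u) du + (8*v) dv
  For the y component: f_2(F) = -2; d F_2 = (2*u) du + (2*v) dv
Combining and collecting du, dv coefficients:
  coeff of du: 4*u
  coeff of dv: -20*v
F^* omega = (4*u) du + (-20*v) dv.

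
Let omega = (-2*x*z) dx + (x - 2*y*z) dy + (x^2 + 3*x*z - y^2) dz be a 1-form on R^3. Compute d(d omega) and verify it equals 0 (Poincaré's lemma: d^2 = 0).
d(d omega) = 0

Step 1: d omega = sum_{i<j} (∂f_j/∂x_i - ∂f_i/∂x_j) dx_i ∧ dx_j:
  coeff of dx ∧ dy: 1
  coeff of dx ∧ dz: 4*x + 3*z
  coeff of dy ∧ dz: 0
Step 2: Apply d again to each 2-form coefficient. The only possible 3-form in R^3 is dx ∧ dy ∧ dz, with coefficient
  ∂(coeff of dy∧dz)/∂x - ∂(coeff of dx∧dz)/∂y + ∂(coeff of dx∧dy)/∂z
  = ∂/∂x (0) - ∂/∂y (4*x + 3*z) + ∂/∂z (1).
Each of these terms simplifies to sums of mixed partials that cancel in pairs. The result is 0 (by equality of mixed partials for smooth functions — Schwarz / Clairaut).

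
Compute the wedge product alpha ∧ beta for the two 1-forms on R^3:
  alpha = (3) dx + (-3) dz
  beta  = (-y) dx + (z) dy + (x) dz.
alpha ∧ beta = (3*z) dx ∧ dy + (3*x - 3*y) dx ∧ dz + (3*z) dy ∧ dz

Distribute the wedge, using dx_i ∧ dx_j = -dx_j ∧ dx_i and dx_i ∧ dx_i = 0. For each pair (i, j) with i < j, the coefficient of dx_i ∧ dx_j in alpha ∧ beta is (alpha_i * beta_j - alpha_j * beta_i). Collecting: alpha ∧ beta = (3*z) dx ∧ dy + (3*x - 3*y) dx ∧ dz + (3*z) dy ∧ dz.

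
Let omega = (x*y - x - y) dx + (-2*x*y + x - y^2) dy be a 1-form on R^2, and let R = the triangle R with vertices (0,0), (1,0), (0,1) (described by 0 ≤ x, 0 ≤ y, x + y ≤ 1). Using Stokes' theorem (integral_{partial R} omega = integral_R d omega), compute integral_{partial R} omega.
integral_(partial R) omega = 1/2

Stokes: integral_partial_R omega = integral_R d omega with d omega = (∂Q/∂x - ∂P/∂y) dx ∧ dy.
  ∂Q/∂x = 1 - 2*y
  ∂P/∂y = x - 1
  integrand = ∂Q/∂x - ∂P/∂y = -x - 2*y + 2.
Integrating over R: integral_0^1 integral_0^{1-x} (-x - 2*y + 2) dy dx = 1/2.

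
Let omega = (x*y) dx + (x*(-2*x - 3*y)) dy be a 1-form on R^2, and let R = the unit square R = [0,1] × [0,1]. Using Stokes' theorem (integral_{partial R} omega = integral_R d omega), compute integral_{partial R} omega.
integral_(partial R) omega = -4

Stokes: integral_partial_R omega = integral_R d omega with d omega = (∂Q/∂x - ∂P/∂y) dx ∧ dy.
  ∂Q/∂x = -4*x - 3*y
  ∂P/∂y = x
  integrand = ∂Q/∂x - ∂P/∂y = -5*x - 3*y.
Integrating over R: integral_0^1 integral_0^1 (-5*x - 3*y) dx dy = -4.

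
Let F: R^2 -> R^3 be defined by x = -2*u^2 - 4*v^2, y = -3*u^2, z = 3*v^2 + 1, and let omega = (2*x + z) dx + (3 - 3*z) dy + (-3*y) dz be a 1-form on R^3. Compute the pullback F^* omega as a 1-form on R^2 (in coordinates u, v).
F^* omega = (2*u*(8*u^2 + 37*v^2 - 2)) du + (2*v*(43*u^2 + 20*v^2 - 4)) dv

Using F^*(f dg) = (f ∘ F) d(g ∘ F), substitute each coordinate x_i by F_i(u, v) in f_i, and replace dx_i by d F_i = (∂F_i/∂u) du + (∂F_i/∂v) dv.
  For the x component: f_1(F) = -4*u^2 - 5*v^2 + 1; d F_1 = (-4*u) du + (-8*v) dv
  For the y component: f_2(F) = -9*v^2; d F_2 = (-6*u) du + (0) dv
  For the z component: f_3(F) = 9*u^2; d F_3 = (0) du + (6*v) dv
Combining and collecting du, dv coefficients:
  coeff of du: 2*u*(8*u^2 + 37*v^2 - 2)
  coeff of dv: 2*v*(43*u^2 + 20*v^2 - 4)
F^* omega = (2*u*(8*u^2 + 37*v^2 - 2)) du + (2*v*(43*u^2 + 20*v^2 - 4)) dv.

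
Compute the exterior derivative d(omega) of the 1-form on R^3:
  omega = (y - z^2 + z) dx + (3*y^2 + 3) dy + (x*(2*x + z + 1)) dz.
d(omega) = (-1) dx ∧ dy + (4*x + 3*z) dx ∧ dz

For a 1-form omega = sum_i f_i dx_i, the exterior derivative is
  d(omega) = sum_{i < j} (∂f_j/∂x_i - ∂f_i/∂x_j) dx_i ∧ dx_j.
  coefficient of dx ∧ dy: ∂f_2/∂x - ∂f_1/∂y = ∂(3*y^2 + 3)/∂x - ∂(y - z^2 + z)/∂y = -1
  coefficient of dx ∧ dz: ∂f_3/∂x - ∂f_1/∂z = ∂(x*(2*x + z + 1))/∂x - ∂(y - z^2 + z)/∂z = 4*x + 3*z
Assembling: d(omega) = (-1) dx ∧ dy + (4*x + 3*z) dx ∧ dz.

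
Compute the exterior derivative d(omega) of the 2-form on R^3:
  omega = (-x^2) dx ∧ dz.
d(omega) = 0

For a 2-form omega = sum_{i<j} g_{ij} dx_i ∧ dx_j, the exterior derivative is
  d(omega) = sum_{i<j} d(g_{ij}) ∧ dx_i ∧ dx_j = sum_{i<j, k} (∂g_{ij}/∂x_k) dx_k ∧ dx_i ∧ dx_j.
Expand each term, using dx_k ∧ dx_i ∧ dx_j = sgn(permutation) dx_{(a)} ∧ dx_{(b)} ∧ dx_{(c)} with (a < b < c) sorted:

Collecting like 3-forms: d(omega) = 0.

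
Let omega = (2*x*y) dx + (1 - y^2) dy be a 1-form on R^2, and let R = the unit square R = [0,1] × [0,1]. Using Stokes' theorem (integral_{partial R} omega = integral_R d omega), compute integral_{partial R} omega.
integral_(partial R) omega = -1

Stokes: integral_partial_R omega = integral_R d omega with d omega = (∂Q/∂x - ∂P/∂y) dx ∧ dy.
  ∂Q/∂x = 0
  ∂P/∂y = 2*x
  integrand = ∂Q/∂x - ∂P/∂y = -2*x.
Integrating over R: integral_0^1 integral_0^1 (-2*x) dx dy = -1.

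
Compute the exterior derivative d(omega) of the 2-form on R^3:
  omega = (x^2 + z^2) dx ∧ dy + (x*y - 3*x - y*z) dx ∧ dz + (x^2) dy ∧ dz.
d(omega) = (x + 3*z) dx ∧ dy ∧ dz

For a 2-form omega = sum_{i<j} g_{ij} dx_i ∧ dx_j, the exterior derivative is
  d(omega) = sum_{i<j} d(g_{ij}) ∧ dx_i ∧ dx_j = sum_{i<j, k} (∂g_{ij}/∂x_k) dx_k ∧ dx_i ∧ dx_j.
Expand each term, using dx_k ∧ dx_i ∧ dx_j = sgn(permutation) dx_{(a)} ∧ dx_{(b)} ∧ dx_{(c)} with (a < b < c) sorted:
  d(x^2 + z^2) includes (∂/∂z)(x^2 + z^2) dz = (2*z) dz, which multiplied by dx ∧ dy gives (2*z) dx ∧ dy ∧ dz
  d(x*y - 3*x - y*z) includes (∂/∂y)(x*y - 3*x - y*z) dy = (x - z) dy, which multiplied by dx ∧ dz gives (-x + z) dx ∧ dy ∧ dz
  d(x^2) includes (∂/∂x)(x^2) dx = (2*x) dx, which multiplied by dy ∧ dz gives (2*x) dx ∧ dy ∧ dz
Collecting like 3-forms: d(omega) = (x + 3*z) dx ∧ dy ∧ dz.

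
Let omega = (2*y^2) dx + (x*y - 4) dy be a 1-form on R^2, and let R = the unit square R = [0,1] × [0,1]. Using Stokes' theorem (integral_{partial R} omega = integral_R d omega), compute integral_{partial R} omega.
integral_(partial R) omega = -3/2

Stokes: integral_partial_R omega = integral_R d omega with d omega = (∂Q/∂x - ∂P/∂y) dx ∧ dy.
  ∂Q/∂x = y
  ∂P/∂y = 4*y
  integrand = ∂Q/∂x - ∂P/∂y = -3*y.
Integrating over R: integral_0^1 integral_0^1 (-3*y) dx dy = -3/2.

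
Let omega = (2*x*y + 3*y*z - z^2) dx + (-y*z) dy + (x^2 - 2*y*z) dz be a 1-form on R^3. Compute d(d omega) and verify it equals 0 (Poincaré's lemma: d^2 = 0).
d(d omega) = 0

Step 1: d omega = sum_{i<j} (∂f_j/∂x_i - ∂f_i/∂x_j) dx_i ∧ dx_j:
  coeff of dx ∧ dy: -2*x - 3*z
  coeff of dx ∧ dz: 2*x - 3*y + 2*z
  coeff of dy ∧ dz: y - 2*z
Step 2: Apply d again to each 2-form coefficient. The only possible 3-form in R^3 is dx ∧ dy ∧ dz, with coefficient
  ∂(coeff of dy∧dz)/∂x - ∂(coeff of dx∧dz)/∂y + ∂(coeff of dx∧dy)/∂z
  = ∂/∂x (y - 2*z) - ∂/∂y (2*x - 3*y + 2*z) + ∂/∂z (-2*x - 3*z).
Each of these terms simplifies to sums of mixed partials that cancel in pairs. The result is 0 (by equality of mixed partials for smooth functions — Schwarz / Clairaut).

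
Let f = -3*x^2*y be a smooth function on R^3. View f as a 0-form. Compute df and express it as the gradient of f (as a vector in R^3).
df = (-6*x*y) dx + (-3*x^2) dy + (0) dz; grad f = (-6*x*y, -3*x^2, 0)

For a 0-form f, d f = (∂f/∂x) dx + (∂f/∂y) dy + (∂f/∂z) dz. The components of the vector representation are exactly the entries of grad f in Cartesian coordinates:
  ∂f/∂x = -6*x*y
  ∂f/∂y = -3*x^2
  ∂f/∂z = 0.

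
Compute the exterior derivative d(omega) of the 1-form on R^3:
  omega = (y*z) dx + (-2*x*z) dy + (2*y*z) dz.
d(omega) = (-3*z) dx ∧ dy + (-y) dx ∧ dz + (2*x + 2*z) dy ∧ dz

For a 1-form omega = sum_i f_i dx_i, the exterior derivative is
  d(omega) = sum_{i < j} (∂f_j/∂x_i - ∂f_i/∂x_j) dx_i ∧ dx_j.
  coefficient of dx ∧ dy: ∂f_2/∂x - ∂f_1/∂y = ∂(-2*x*z)/∂x - ∂(y*z)/∂y = -3*z
  coefficient of dx ∧ dz: ∂f_3/∂x - ∂f_1/∂z = ∂(2*y*z)/∂x - ∂(y*z)/∂z = -y
  coefficient of dy ∧ dz: ∂f_3/∂y - ∂f_2/∂z = ∂(2*y*z)/∂y - ∂(-2*x*z)/∂z = 2*x + 2*z
Assembling: d(omega) = (-3*z) dx ∧ dy + (-y) dx ∧ dz + (2*x + 2*z) dy ∧ dz.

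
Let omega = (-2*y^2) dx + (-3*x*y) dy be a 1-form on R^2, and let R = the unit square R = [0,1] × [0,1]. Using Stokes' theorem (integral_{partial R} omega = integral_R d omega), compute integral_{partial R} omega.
integral_(partial R) omega = 1/2

Stokes: integral_partial_R omega = integral_R d omega with d omega = (∂Q/∂x - ∂P/∂y) dx ∧ dy.
  ∂Q/∂x = -3*y
  ∂P/∂y = -4*y
  integrand = ∂Q/∂x - ∂P/∂y = y.
Integrating over R: integral_0^1 integral_0^1 (y) dx dy = 1/2.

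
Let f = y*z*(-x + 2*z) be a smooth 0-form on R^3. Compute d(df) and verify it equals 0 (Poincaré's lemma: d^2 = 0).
d(df) = 0

Step 1: df = sum_i (∂f/∂x_i) dx_i = (-y*z) dx + (z*(-x + 2*z)) dy + (y*(-x + 4*z)) dz.
Step 2: Apply d again. Using the 1-form formula, the coefficient of dx ∧ dy in d(df) is ∂^2 f/∂x ∂y - ∂^2 f/∂y ∂x = (-z) - (-z) = 0 (equality of mixed partials for smooth f).
Similarly for dx ∧ dz and dy ∧ dz — all coefficients vanish. So d(df) = 0.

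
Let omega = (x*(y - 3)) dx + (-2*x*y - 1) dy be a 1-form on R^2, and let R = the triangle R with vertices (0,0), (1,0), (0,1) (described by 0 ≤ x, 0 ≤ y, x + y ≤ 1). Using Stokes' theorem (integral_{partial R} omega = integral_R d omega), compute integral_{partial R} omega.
integral_(partial R) omega = -1/2

Stokes: integral_partial_R omega = integral_R d omega with d omega = (∂Q/∂x - ∂P/∂y) dx ∧ dy.
  ∂Q/∂x = -2*y
  ∂P/∂y = x
  integrand = ∂Q/∂x - ∂P/∂y = -x - 2*y.
Integrating over R: integral_0^1 integral_0^{1-x} (-x - 2*y) dy dx = -1/2.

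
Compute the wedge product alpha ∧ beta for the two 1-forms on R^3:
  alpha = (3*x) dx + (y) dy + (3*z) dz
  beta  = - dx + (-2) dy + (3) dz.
alpha ∧ beta = (-6*x + y) dx ∧ dy + (9*x + 3*z) dx ∧ dz + (3*y + 6*z) dy ∧ dz

Distribute the wedge, using dx_i ∧ dx_j = -dx_j ∧ dx_i and dx_i ∧ dx_i = 0. For each pair (i, j) with i < j, the coefficient of dx_i ∧ dx_j in alpha ∧ beta is (alpha_i * beta_j - alpha_j * beta_i). Collecting: alpha ∧ beta = (-6*x + y) dx ∧ dy + (9*x + 3*z) dx ∧ dz + (3*y + 6*z) dy ∧ dz.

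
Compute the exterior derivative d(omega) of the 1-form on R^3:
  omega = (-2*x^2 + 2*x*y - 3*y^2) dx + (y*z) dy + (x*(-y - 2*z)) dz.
d(omega) = (-2*x + 6*y) dx ∧ dy + (-y - 2*z) dx ∧ dz + (-x - y) dy ∧ dz

For a 1-form omega = sum_i f_i dx_i, the exterior derivative is
  d(omega) = sum_{i < j} (∂f_j/∂x_i - ∂f_i/∂x_j) dx_i ∧ dx_j.
  coefficient of dx ∧ dy: ∂f_2/∂x - ∂f_1/∂y = ∂(y*z)/∂x - ∂(-2*x^2 + 2*x*y - 3*y^2)/∂y = -2*x + 6*y
  coefficient of dx ∧ dz: ∂f_3/∂x - ∂f_1/∂z = ∂(x*(-y - 2*z))/∂x - ∂(-2*x^2 + 2*x*y - 3*y^2)/∂z = -y - 2*z
  coefficient of dy ∧ dz: ∂f_3/∂y - ∂f_2/∂z = ∂(x*(-y - 2*z))/∂y - ∂(y*z)/∂z = -x - y
Assembling: d(omega) = (-2*x + 6*y) dx ∧ dy + (-y - 2*z) dx ∧ dz + (-x - y) dy ∧ dz.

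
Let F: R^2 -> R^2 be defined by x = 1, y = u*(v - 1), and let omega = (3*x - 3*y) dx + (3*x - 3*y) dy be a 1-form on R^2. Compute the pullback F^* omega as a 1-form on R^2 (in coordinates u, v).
F^* omega = (-3*u*v^2 + 6*u*v - 3*u + 3*v - 3) du + (3*u*(-u*v + u + 1)) dv

Using F^*(f dg) = (f ∘ F) d(g ∘ F), substitute each coordinate x_i by F_i(u, v) in f_i, and replace dx_i by d F_i = (∂F_i/∂u) du + (∂F_i/∂v) dv.
  For the x component: f_1(F) = -3*u*v + 3*u + 3; d F_1 = (0) du + (0) dv
  For the y component: f_2(F) = -3*u*v + 3*u + 3; d F_2 = (v - 1) du + (u) dv
Combining and collecting du, dv coefficients:
  coeff of du: -3*u*v^2 + 6*u*v - 3*u + 3*v - 3
  coeff of dv: 3*u*(-u*v + u + 1)
F^* omega = (-3*u*v^2 + 6*u*v - 3*u + 3*v - 3) du + (3*u*(-u*v + u + 1)) dv.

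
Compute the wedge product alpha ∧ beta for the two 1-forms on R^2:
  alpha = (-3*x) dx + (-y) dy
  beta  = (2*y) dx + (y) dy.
alpha ∧ beta = (y*(-3*x + 2*y)) dx ∧ dy

Distribute the wedge, using dx_i ∧ dx_j = -dx_j ∧ dx_i and dx_i ∧ dx_i = 0. For each pair (i, j) with i < j, the coefficient of dx_i ∧ dx_j in alpha ∧ beta is (alpha_i * beta_j - alpha_j * beta_i). Collecting: alpha ∧ beta = (y*(-3*x + 2*y)) dx ∧ dy.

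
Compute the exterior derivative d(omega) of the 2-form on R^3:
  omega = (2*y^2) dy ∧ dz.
d(omega) = 0

For a 2-form omega = sum_{i<j} g_{ij} dx_i ∧ dx_j, the exterior derivative is
  d(omega) = sum_{i<j} d(g_{ij}) ∧ dx_i ∧ dx_j = sum_{i<j, k} (∂g_{ij}/∂x_k) dx_k ∧ dx_i ∧ dx_j.
Expand each term, using dx_k ∧ dx_i ∧ dx_j = sgn(permutation) dx_{(a)} ∧ dx_{(b)} ∧ dx_{(c)} with (a < b < c) sorted:

Collecting like 3-forms: d(omega) = 0.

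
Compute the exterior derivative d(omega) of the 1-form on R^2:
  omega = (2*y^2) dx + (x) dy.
d(omega) = (1 - 4*y) dx ∧ dy

For a 1-form omega = sum_i f_i dx_i, the exterior derivative is
  d(omega) = sum_{i < j} (∂f_j/∂x_i - ∂f_i/∂x_j) dx_i ∧ dx_j.
  coefficient of dx ∧ dy: ∂f_2/∂x - ∂f_1/∂y = ∂(x)/∂x - ∂(2*y^2)/∂y = 1 - 4*y
Assembling: d(omega) = (1 - 4*y) dx ∧ dy.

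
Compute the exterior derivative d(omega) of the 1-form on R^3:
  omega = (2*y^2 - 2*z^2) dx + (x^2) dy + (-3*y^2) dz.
d(omega) = (2*x - 4*y) dx ∧ dy + (4*z) dx ∧ dz + (-6*y) dy ∧ dz

For a 1-form omega = sum_i f_i dx_i, the exterior derivative is
  d(omega) = sum_{i < j} (∂f_j/∂x_i - ∂f_i/∂x_j) dx_i ∧ dx_j.
  coefficient of dx ∧ dy: ∂f_2/∂x - ∂f_1/∂y = ∂(x^2)/∂x - ∂(2*y^2 - 2*z^2)/∂y = 2*x - 4*y
  coefficient of dx ∧ dz: ∂f_3/∂x - ∂f_1/∂z = ∂(-3*y^2)/∂x - ∂(2*y^2 - 2*z^2)/∂z = 4*z
  coefficient of dy ∧ dz: ∂f_3/∂y - ∂f_2/∂z = ∂(-3*y^2)/∂y - ∂(x^2)/∂z = -6*y
Assembling: d(omega) = (2*x - 4*y) dx ∧ dy + (4*z) dx ∧ dz + (-6*y) dy ∧ dz.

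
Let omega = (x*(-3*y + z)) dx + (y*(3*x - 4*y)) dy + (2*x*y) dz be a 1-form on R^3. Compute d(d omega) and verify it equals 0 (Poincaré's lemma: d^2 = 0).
d(d omega) = 0

Step 1: d omega = sum_{i<j} (∂f_j/∂x_i - ∂f_i/∂x_j) dx_i ∧ dx_j:
  coeff of dx ∧ dy: 3*x + 3*y
  coeff of dx ∧ dz: -x + 2*y
  coeff of dy ∧ dz: 2*x
Step 2: Apply d again to each 2-form coefficient. The only possible 3-form in R^3 is dx ∧ dy ∧ dz, with coefficient
  ∂(coeff of dy∧dz)/∂x - ∂(coeff of dx∧dz)/∂y + ∂(coeff of dx∧dy)/∂z
  = ∂/∂x (2*x) - ∂/∂y (-x + 2*y) + ∂/∂z (3*x + 3*y).
Each of these terms simplifies to sums of mixed partials that cancel in pairs. The result is 0 (by equality of mixed partials for smooth functions — Schwarz / Clairaut).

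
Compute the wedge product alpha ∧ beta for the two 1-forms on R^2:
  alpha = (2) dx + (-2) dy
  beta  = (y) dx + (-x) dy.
alpha ∧ beta = (-2*x + 2*y) dx ∧ dy

Distribute the wedge, using dx_i ∧ dx_j = -dx_j ∧ dx_i and dx_i ∧ dx_i = 0. For each pair (i, j) with i < j, the coefficient of dx_i ∧ dx_j in alpha ∧ beta is (alpha_i * beta_j - alpha_j * beta_i). Collecting: alpha ∧ beta = (-2*x + 2*y) dx ∧ dy.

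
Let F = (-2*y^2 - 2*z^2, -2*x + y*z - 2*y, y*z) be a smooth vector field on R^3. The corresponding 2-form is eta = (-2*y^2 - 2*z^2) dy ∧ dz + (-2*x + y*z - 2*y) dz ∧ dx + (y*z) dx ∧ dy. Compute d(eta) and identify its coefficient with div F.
d(eta) = (y + z - 2) dx ∧ dy ∧ dz; div F = y + z - 2

For a 2-form in R^3 of the form above, applying d gives a 3-form with coefficient ∂P/∂x + ∂Q/∂y + ∂R/∂z:
  ∂P/∂x = 0
  ∂Q/∂y = z - 2
  ∂R/∂z = y
Sum = y + z - 2, which is exactly div F.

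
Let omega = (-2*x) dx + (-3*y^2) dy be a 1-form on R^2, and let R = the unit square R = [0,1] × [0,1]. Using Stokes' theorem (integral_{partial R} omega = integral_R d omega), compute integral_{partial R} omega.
integral_(partial R) omega = 0

Stokes: integral_partial_R omega = integral_R d omega with d omega = (∂Q/∂x - ∂P/∂y) dx ∧ dy.
  ∂Q/∂x = 0
  ∂P/∂y = 0
  integrand = ∂Q/∂x - ∂P/∂y = 0.
Integrating over R: integral_0^1 integral_0^1 (0) dx dy = 0.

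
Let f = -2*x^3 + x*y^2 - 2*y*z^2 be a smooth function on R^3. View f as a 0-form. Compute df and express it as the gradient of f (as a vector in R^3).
df = (-6*x^2 + y^2) dx + (2*x*y - 2*z^2) dy + (-4*y*z) dz; grad f = (-6*x^2 + y^2, 2*x*y - 2*z^2, -4*y*z)

For a 0-form f, d f = (∂f/∂x) dx + (∂f/∂y) dy + (∂f/∂z) dz. The components of the vector representation are exactly the entries of grad f in Cartesian coordinates:
  ∂f/∂x = -6*x^2 + y^2
  ∂f/∂y = 2*x*y - 2*z^2
  ∂f/∂z = -4*y*z.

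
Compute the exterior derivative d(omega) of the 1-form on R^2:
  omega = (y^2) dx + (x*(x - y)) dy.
d(omega) = (2*x - 3*y) dx ∧ dy

For a 1-form omega = sum_i f_i dx_i, the exterior derivative is
  d(omega) = sum_{i < j} (∂f_j/∂x_i - ∂f_i/∂x_j) dx_i ∧ dx_j.
  coefficient of dx ∧ dy: ∂f_2/∂x - ∂f_1/∂y = ∂(x*(x - y))/∂x - ∂(y^2)/∂y = 2*x - 3*y
Assembling: d(omega) = (2*x - 3*y) dx ∧ dy.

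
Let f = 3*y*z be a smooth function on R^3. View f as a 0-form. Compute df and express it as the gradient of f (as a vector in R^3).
df = (0) dx + (3*z) dy + (3*y) dz; grad f = (0, 3*z, 3*y)

For a 0-form f, d f = (∂f/∂x) dx + (∂f/∂y) dy + (∂f/∂z) dz. The components of the vector representation are exactly the entries of grad f in Cartesian coordinates:
  ∂f/∂x = 0
  ∂f/∂y = 3*z
  ∂f/∂z = 3*y.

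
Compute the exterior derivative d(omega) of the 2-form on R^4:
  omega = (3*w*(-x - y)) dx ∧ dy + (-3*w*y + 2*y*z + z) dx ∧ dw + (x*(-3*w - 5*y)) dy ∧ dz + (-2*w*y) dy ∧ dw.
d(omega) = (3*w - 3*x - 3*y - 2*z) dx ∧ dy ∧ dw + (-2*y - 1) dx ∧ dz ∧ dw + (-3*w - 5*y) dx ∧ dy ∧ dz + (-3*x) dy ∧ dz ∧ dw

For a 2-form omega = sum_{i<j} g_{ij} dx_i ∧ dx_j, the exterior derivative is
  d(omega) = sum_{i<j} d(g_{ij}) ∧ dx_i ∧ dx_j = sum_{i<j, k} (∂g_{ij}/∂x_k) dx_k ∧ dx_i ∧ dx_j.
Expand each term, using dx_k ∧ dx_i ∧ dx_j = sgn(permutation) dx_{(a)} ∧ dx_{(b)} ∧ dx_{(c)} with (a < b < c) sorted:
  d(3*w*(-x - y)) includes (∂/∂w)(3*w*(-x - y)) dw = (-3*x - 3*y) dw, which multiplied by dx ∧ dy gives (-3*x - 3*y) dx ∧ dy ∧ dw
  d(-3*w*y + 2*y*z + z) includes (∂/∂y)(-3*w*y + 2*y*z + z) dy = (-3*w + 2*z) dy, which multiplied by dx ∧ dw gives (3*w - 2*z) dx ∧ dy ∧ dw
  d(-3*w*y + 2*y*z + z) includes (∂/∂z)(-3*w*y + 2*y*z + z) dz = (2*y + 1) dz, which multiplied by dx ∧ dw gives (-2*y - 1) dx ∧ dz ∧ dw
  d(x*(-3*w - 5*y)) includes (∂/∂x)(x*(-3*w - 5*y)) dx = (-3*w - 5*y) dx, which multiplied by dy ∧ dz gives (-3*w - 5*y) dx ∧ dy ∧ dz
  d(x*(-3*w - 5*y)) includes (∂/∂w)(x*(-3*w - 5*y)) dw = (-3*x) dw, which multiplied by dy ∧ dz gives (-3*x) dy ∧ dz ∧ dw
Collecting like 3-forms: d(omega) = (3*w - 3*x - 3*y - 2*z) dx ∧ dy ∧ dw + (-2*y - 1) dx ∧ dz ∧ dw + (-3*w - 5*y) dx ∧ dy ∧ dz + (-3*x) dy ∧ dz ∧ dw.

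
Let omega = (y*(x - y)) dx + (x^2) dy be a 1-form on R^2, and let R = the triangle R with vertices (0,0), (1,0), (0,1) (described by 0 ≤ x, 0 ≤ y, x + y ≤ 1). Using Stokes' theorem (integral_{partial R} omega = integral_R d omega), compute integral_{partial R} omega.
integral_(partial R) omega = 1/2

Stokes: integral_partial_R omega = integral_R d omega with d omega = (∂Q/∂x - ∂P/∂y) dx ∧ dy.
  ∂Q/∂x = 2*x
  ∂P/∂y = x - 2*y
  integrand = ∂Q/∂x - ∂P/∂y = x + 2*y.
Integrating over R: integral_0^1 integral_0^{1-x} (x + 2*y) dy dx = 1/2.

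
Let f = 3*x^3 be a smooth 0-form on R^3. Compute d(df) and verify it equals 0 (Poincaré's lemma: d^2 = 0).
d(df) = 0

Step 1: df = sum_i (∂f/∂x_i) dx_i = (9*x^2) dx + (0) dy + (0) dz.
Step 2: Apply d again. Using the 1-form formula, the coefficient of dx ∧ dy in d(df) is ∂^2 f/∂x ∂y - ∂^2 f/∂y ∂x = (0) - (0) = 0 (equality of mixed partials for smooth f).
Similarly for dx ∧ dz and dy ∧ dz — all coefficients vanish. So d(df) = 0.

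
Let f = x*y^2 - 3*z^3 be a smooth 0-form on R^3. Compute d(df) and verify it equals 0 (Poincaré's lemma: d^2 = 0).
d(df) = 0

Step 1: df = sum_i (∂f/∂x_i) dx_i = (y^2) dx + (2*x*y) dy + (-9*z^2) dz.
Step 2: Apply d again. Using the 1-form formula, the coefficient of dx ∧ dy in d(df) is ∂^2 f/∂x ∂y - ∂^2 f/∂y ∂x = (2*y) - (2*y) = 0 (equality of mixed partials for smooth f).
Similarly for dx ∧ dz and dy ∧ dz — all coefficients vanish. So d(df) = 0.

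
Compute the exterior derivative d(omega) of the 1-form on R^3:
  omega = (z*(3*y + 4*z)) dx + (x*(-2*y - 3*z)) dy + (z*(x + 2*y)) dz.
d(omega) = (-2*y - 6*z) dx ∧ dy + (-3*y - 7*z) dx ∧ dz + (3*x + 2*z) dy ∧ dz

For a 1-form omega = sum_i f_i dx_i, the exterior derivative is
  d(omega) = sum_{i < j} (∂f_j/∂x_i - ∂f_i/∂x_j) dx_i ∧ dx_j.
  coefficient of dx ∧ dy: ∂f_2/∂x - ∂f_1/∂y = ∂(x*(-2*y - 3*z))/∂x - ∂(z*(3*y + 4*z))/∂y = -2*y - 6*z
  coefficient of dx ∧ dz: ∂f_3/∂x - ∂f_1/∂z = ∂(z*(x + 2*y))/∂x - ∂(z*(3*y + 4*z))/∂z = -3*y - 7*z
  coefficient of dy ∧ dz: ∂f_3/∂y - ∂f_2/∂z = ∂(z*(x + 2*y))/∂y - ∂(x*(-2*y - 3*z))/∂z = 3*x + 2*z
Assembling: d(omega) = (-2*y - 6*z) dx ∧ dy + (-3*y - 7*z) dx ∧ dz + (3*x + 2*z) dy ∧ dz.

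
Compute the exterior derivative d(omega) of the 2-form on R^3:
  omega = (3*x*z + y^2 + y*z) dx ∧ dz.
d(omega) = (-2*y - z) dx ∧ dy ∧ dz

For a 2-form omega = sum_{i<j} g_{ij} dx_i ∧ dx_j, the exterior derivative is
  d(omega) = sum_{i<j} d(g_{ij}) ∧ dx_i ∧ dx_j = sum_{i<j, k} (∂g_{ij}/∂x_k) dx_k ∧ dx_i ∧ dx_j.
Expand each term, using dx_k ∧ dx_i ∧ dx_j = sgn(permutation) dx_{(a)} ∧ dx_{(b)} ∧ dx_{(c)} with (a < b < c) sorted:
  d(3*x*z + y^2 + y*z) includes (∂/∂y)(3*x*z + y^2 + y*z) dy = (2*y + z) dy, which multiplied by dx ∧ dz gives (-2*y - z) dx ∧ dy ∧ dz
Collecting like 3-forms: d(omega) = (-2*y - z) dx ∧ dy ∧ dz.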